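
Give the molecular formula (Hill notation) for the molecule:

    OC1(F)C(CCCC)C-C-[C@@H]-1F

C9H16F2O

Heavy atoms from the SMILES: 9 C, 2 F, 1 O.
Implicit hydrogens by atom environment:
  5 × C: 2 H each → 10
  2 × C: 1 H each → 2
  2 × F: no H
  1 × C: 3 H
  1 × C: no H
  1 × O: 1 H
  Total hydrogens = 16.
Molecular formula: C9H16F2O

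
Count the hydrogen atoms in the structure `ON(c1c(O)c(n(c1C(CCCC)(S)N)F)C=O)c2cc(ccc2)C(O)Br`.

Hydrogens are implicit in SMILES; fill each atom to its normal valence:
  6 × C (aromatic): no H
  4 × C (aromatic): 1 H each → 4
  3 × C: 2 H each → 6
  3 × O: 1 H each → 3
  2 × C: 1 H each → 2
  1 × Br: no H
  1 × C: 3 H
  1 × C: no H
  1 × F: no H
  1 × N: 2 H
  1 × N (aromatic): no H
  1 × N: no H
  1 × O: no H
  1 × S: 1 H
  Total hydrogens = 21.

21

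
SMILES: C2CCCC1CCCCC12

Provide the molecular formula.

C10H18

Heavy atoms from the SMILES: 10 C.
Implicit hydrogens by atom environment:
  8 × C: 2 H each → 16
  2 × C: 1 H each → 2
  Total hydrogens = 18.
Molecular formula: C10H18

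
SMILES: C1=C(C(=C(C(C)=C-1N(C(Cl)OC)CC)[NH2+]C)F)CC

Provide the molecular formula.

C14H23ClFN2O+

Heavy atoms from the SMILES: 14 C, 1 Cl, 1 F, 2 N, 1 O.
Implicit hydrogens by atom environment:
  5 × C: 3 H each → 15
  5 × C (aromatic): no H
  2 × C: 2 H each → 4
  1 × C (aromatic): 1 H
  1 × C: 1 H
  1 × Cl: no H
  1 × F: no H
  1 × N (charge +1): 2 H
  1 × N: no H
  1 × O: no H
  Total hydrogens = 23.
Net charge +1.
Molecular formula: C14H23ClFN2O+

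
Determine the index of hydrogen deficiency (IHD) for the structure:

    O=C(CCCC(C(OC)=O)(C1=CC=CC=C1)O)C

6

Molecular formula from the SMILES: C14H18O4.
DoU = (2C + 2 + N − H − X)/2 = (2·14 + 2 + 0 − 18 − 0)/2 = 12/2 = 6.
(Structurally: 1 ring(s) + 5 π bond(s) = 6.)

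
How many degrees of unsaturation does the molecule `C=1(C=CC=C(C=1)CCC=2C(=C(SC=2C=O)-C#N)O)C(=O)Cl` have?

11

Molecular formula from the SMILES: C15H10ClNO3S.
DoU = (2C + 2 + N − H − X)/2 = (2·15 + 2 + 1 − 10 − 1)/2 = 22/2 = 11.
(Structurally: 2 ring(s) + 9 π bond(s) = 11.)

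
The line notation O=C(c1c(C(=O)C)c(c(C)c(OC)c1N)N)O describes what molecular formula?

Heavy atoms from the SMILES: 11 C, 2 N, 4 O.
Implicit hydrogens by atom environment:
  6 × C (aromatic): no H
  3 × C: 3 H each → 9
  3 × O: no H
  2 × C: no H
  2 × N: 2 H each → 4
  1 × O: 1 H
  Total hydrogens = 14.
Molecular formula: C11H14N2O4

C11H14N2O4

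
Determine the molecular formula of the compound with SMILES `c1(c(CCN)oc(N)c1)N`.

Heavy atoms from the SMILES: 6 C, 3 N, 1 O.
Implicit hydrogens by atom environment:
  3 × C (aromatic): no H
  3 × N: 2 H each → 6
  2 × C: 2 H each → 4
  1 × C (aromatic): 1 H
  1 × O (aromatic): no H
  Total hydrogens = 11.
Molecular formula: C6H11N3O

C6H11N3O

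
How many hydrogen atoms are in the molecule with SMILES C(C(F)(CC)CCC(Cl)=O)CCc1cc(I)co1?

17

Hydrogens are implicit in SMILES; fill each atom to its normal valence:
  6 × C: 2 H each → 12
  2 × C (aromatic): 1 H each → 2
  2 × C (aromatic): no H
  2 × C: no H
  1 × C: 3 H
  1 × Cl: no H
  1 × F: no H
  1 × I: no H
  1 × O (aromatic): no H
  1 × O: no H
  Total hydrogens = 17.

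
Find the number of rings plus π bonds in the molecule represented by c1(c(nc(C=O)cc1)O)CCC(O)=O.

6

Molecular formula from the SMILES: C9H9NO4.
DoU = (2C + 2 + N − H − X)/2 = (2·9 + 2 + 1 − 9 − 0)/2 = 12/2 = 6.
(Structurally: 1 ring(s) + 5 π bond(s) = 6.)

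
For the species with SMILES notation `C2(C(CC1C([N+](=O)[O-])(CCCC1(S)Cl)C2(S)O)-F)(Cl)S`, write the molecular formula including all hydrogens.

C10H14Cl2FNO3S3

Heavy atoms from the SMILES: 10 C, 2 Cl, 1 F, 1 N, 3 O, 3 S.
Implicit hydrogens by atom environment:
  4 × C: 2 H each → 8
  4 × C: no H
  3 × S: 1 H each → 3
  2 × C: 1 H each → 2
  2 × Cl: no H
  1 × F: no H
  1 × N (charge +1): no H
  1 × O: 1 H
  1 × O: no H
  1 × O (charge -1): no H
  Total hydrogens = 14.
Molecular formula: C10H14Cl2FNO3S3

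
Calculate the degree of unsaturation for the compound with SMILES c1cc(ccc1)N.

4

Molecular formula from the SMILES: C6H7N.
DoU = (2C + 2 + N − H − X)/2 = (2·6 + 2 + 1 − 7 − 0)/2 = 8/2 = 4.
(Structurally: 1 ring(s) + 3 π bond(s) = 4.)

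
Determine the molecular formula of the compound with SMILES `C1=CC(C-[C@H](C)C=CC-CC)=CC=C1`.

C14H20

Heavy atoms from the SMILES: 14 C.
Implicit hydrogens by atom environment:
  5 × C (aromatic): 1 H each → 5
  3 × C: 2 H each → 6
  3 × C: 1 H each → 3
  2 × C: 3 H each → 6
  1 × C (aromatic): no H
  Total hydrogens = 20.
Molecular formula: C14H20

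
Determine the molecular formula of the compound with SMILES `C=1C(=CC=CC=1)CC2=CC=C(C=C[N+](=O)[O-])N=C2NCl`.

C14H12ClN3O2

Heavy atoms from the SMILES: 14 C, 1 Cl, 3 N, 2 O.
Implicit hydrogens by atom environment:
  7 × C (aromatic): 1 H each → 7
  4 × C (aromatic): no H
  2 × C: 1 H each → 2
  1 × C: 2 H
  1 × Cl: no H
  1 × N: 1 H
  1 × N (aromatic): no H
  1 × N (charge +1): no H
  1 × O: no H
  1 × O (charge -1): no H
  Total hydrogens = 12.
Molecular formula: C14H12ClN3O2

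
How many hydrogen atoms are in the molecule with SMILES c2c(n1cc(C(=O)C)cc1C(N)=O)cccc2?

12

Hydrogens are implicit in SMILES; fill each atom to its normal valence:
  7 × C (aromatic): 1 H each → 7
  3 × C (aromatic): no H
  2 × C: no H
  2 × O: no H
  1 × C: 3 H
  1 × N: 2 H
  1 × N (aromatic): no H
  Total hydrogens = 12.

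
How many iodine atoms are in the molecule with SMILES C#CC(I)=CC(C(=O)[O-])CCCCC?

The symbol for iodine appears 1 time in the SMILES.

1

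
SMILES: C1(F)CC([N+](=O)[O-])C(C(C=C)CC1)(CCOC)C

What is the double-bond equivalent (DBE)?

Molecular formula from the SMILES: C13H22FNO3.
DoU = (2C + 2 + N − H − X)/2 = (2·13 + 2 + 1 − 22 − 1)/2 = 6/2 = 3.
(Structurally: 1 ring(s) + 2 π bond(s) = 3.)

3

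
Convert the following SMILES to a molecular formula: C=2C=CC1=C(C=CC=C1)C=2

C10H8

Heavy atoms from the SMILES: 10 C.
Implicit hydrogens by atom environment:
  8 × C (aromatic): 1 H each → 8
  2 × C (aromatic): no H
  Total hydrogens = 8.
Molecular formula: C10H8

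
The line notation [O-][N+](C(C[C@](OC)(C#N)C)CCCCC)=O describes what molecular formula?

Heavy atoms from the SMILES: 11 C, 2 N, 3 O.
Implicit hydrogens by atom environment:
  5 × C: 2 H each → 10
  3 × C: 3 H each → 9
  2 × C: no H
  2 × O: no H
  1 × C: 1 H
  1 × N: no H
  1 × N (charge +1): no H
  1 × O (charge -1): no H
  Total hydrogens = 20.
Molecular formula: C11H20N2O3

C11H20N2O3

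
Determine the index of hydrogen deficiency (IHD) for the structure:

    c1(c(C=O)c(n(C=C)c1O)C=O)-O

6

Molecular formula from the SMILES: C8H7NO4.
DoU = (2C + 2 + N − H − X)/2 = (2·8 + 2 + 1 − 7 − 0)/2 = 12/2 = 6.
(Structurally: 1 ring(s) + 5 π bond(s) = 6.)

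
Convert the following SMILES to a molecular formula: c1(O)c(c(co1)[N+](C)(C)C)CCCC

C11H20NO2+

Heavy atoms from the SMILES: 11 C, 1 N, 2 O.
Implicit hydrogens by atom environment:
  4 × C: 3 H each → 12
  3 × C: 2 H each → 6
  3 × C (aromatic): no H
  1 × C (aromatic): 1 H
  1 × N (charge +1): no H
  1 × O: 1 H
  1 × O (aromatic): no H
  Total hydrogens = 20.
Net charge +1.
Molecular formula: C11H20NO2+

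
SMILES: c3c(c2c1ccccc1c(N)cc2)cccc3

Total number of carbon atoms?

The symbol for carbon appears 16 times in the SMILES. Lowercase c denotes aromatic carbon and counts toward C.

16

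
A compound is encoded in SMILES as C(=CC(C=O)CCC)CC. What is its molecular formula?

C9H16O

Heavy atoms from the SMILES: 9 C, 1 O.
Implicit hydrogens by atom environment:
  4 × C: 1 H each → 4
  3 × C: 2 H each → 6
  2 × C: 3 H each → 6
  1 × O: no H
  Total hydrogens = 16.
Molecular formula: C9H16O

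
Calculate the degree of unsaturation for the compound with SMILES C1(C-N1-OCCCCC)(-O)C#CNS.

3

Molecular formula from the SMILES: C9H16N2O2S.
DoU = (2C + 2 + N − H − X)/2 = (2·9 + 2 + 2 − 16 − 0)/2 = 6/2 = 3.
(Structurally: 1 ring(s) + 2 π bond(s) = 3.)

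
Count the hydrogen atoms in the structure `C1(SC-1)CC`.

Hydrogens are implicit in SMILES; fill each atom to its normal valence:
  2 × C: 2 H each → 4
  1 × C: 3 H
  1 × C: 1 H
  1 × S: no H
  Total hydrogens = 8.

8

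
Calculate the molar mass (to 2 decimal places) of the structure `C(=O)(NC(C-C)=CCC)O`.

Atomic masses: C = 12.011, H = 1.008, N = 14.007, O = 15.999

Molecular formula: C7H13NO2.
M = 7×12.011 + 13×1.008 + 1×14.007 + 2×15.999 = 143.19 g/mol.

143.19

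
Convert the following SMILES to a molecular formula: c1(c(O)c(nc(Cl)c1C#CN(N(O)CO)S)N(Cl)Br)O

C8H7BrCl2N4O4S

Heavy atoms from the SMILES: 1 Br, 8 C, 2 Cl, 4 N, 4 O, 1 S.
Implicit hydrogens by atom environment:
  5 × C (aromatic): no H
  4 × O: 1 H each → 4
  3 × N: no H
  2 × C: no H
  2 × Cl: no H
  1 × Br: no H
  1 × C: 2 H
  1 × N (aromatic): no H
  1 × S: 1 H
  Total hydrogens = 7.
Molecular formula: C8H7BrCl2N4O4S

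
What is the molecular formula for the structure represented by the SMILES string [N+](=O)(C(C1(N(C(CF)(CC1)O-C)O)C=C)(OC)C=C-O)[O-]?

C12H19FN2O6

Heavy atoms from the SMILES: 12 C, 1 F, 2 N, 6 O.
Implicit hydrogens by atom environment:
  4 × C: 2 H each → 8
  3 × C: 1 H each → 3
  3 × C: no H
  3 × O: no H
  2 × C: 3 H each → 6
  2 × O: 1 H each → 2
  1 × F: no H
  1 × N: no H
  1 × N (charge +1): no H
  1 × O (charge -1): no H
  Total hydrogens = 19.
Molecular formula: C12H19FN2O6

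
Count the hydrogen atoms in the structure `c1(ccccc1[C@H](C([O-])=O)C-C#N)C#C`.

Hydrogens are implicit in SMILES; fill each atom to its normal valence:
  4 × C (aromatic): 1 H each → 4
  3 × C: no H
  2 × C: 1 H each → 2
  2 × C (aromatic): no H
  1 × C: 2 H
  1 × N: no H
  1 × O: no H
  1 × O (charge -1): no H
  Total hydrogens = 8.

8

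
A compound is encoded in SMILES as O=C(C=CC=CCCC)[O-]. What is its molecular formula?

C8H11O2-

Heavy atoms from the SMILES: 8 C, 2 O.
Implicit hydrogens by atom environment:
  4 × C: 1 H each → 4
  2 × C: 2 H each → 4
  1 × C: 3 H
  1 × C: no H
  1 × O: no H
  1 × O (charge -1): no H
  Total hydrogens = 11.
Net charge -1.
Molecular formula: C8H11O2-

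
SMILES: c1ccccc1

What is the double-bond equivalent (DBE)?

Molecular formula from the SMILES: C6H6.
DoU = (2C + 2 + N − H − X)/2 = (2·6 + 2 + 0 − 6 − 0)/2 = 8/2 = 4.
(Structurally: 1 ring(s) + 3 π bond(s) = 4.)

4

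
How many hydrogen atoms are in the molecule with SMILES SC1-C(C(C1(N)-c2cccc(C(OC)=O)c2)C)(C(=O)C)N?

Hydrogens are implicit in SMILES; fill each atom to its normal valence:
  4 × C (aromatic): 1 H each → 4
  4 × C: no H
  3 × C: 3 H each → 9
  3 × O: no H
  2 × C: 1 H each → 2
  2 × C (aromatic): no H
  2 × N: 2 H each → 4
  1 × S: 1 H
  Total hydrogens = 20.

20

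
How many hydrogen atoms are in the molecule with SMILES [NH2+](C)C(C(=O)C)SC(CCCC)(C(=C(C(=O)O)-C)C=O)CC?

28

Hydrogens are implicit in SMILES; fill each atom to its normal valence:
  5 × C: 3 H each → 15
  5 × C: no H
  4 × C: 2 H each → 8
  3 × O: no H
  2 × C: 1 H each → 2
  1 × N (charge +1): 2 H
  1 × O: 1 H
  1 × S: no H
  Total hydrogens = 28.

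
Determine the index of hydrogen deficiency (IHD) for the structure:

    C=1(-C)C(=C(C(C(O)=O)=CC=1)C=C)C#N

Molecular formula from the SMILES: C11H9NO2.
DoU = (2C + 2 + N − H − X)/2 = (2·11 + 2 + 1 − 9 − 0)/2 = 16/2 = 8.
(Structurally: 1 ring(s) + 7 π bond(s) = 8.)

8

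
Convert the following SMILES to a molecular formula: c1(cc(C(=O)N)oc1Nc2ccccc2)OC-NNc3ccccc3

Heavy atoms from the SMILES: 18 C, 4 N, 3 O.
Implicit hydrogens by atom environment:
  11 × C (aromatic): 1 H each → 11
  5 × C (aromatic): no H
  3 × N: 1 H each → 3
  2 × O: no H
  1 × C: 2 H
  1 × C: no H
  1 × N: 2 H
  1 × O (aromatic): no H
  Total hydrogens = 18.
Molecular formula: C18H18N4O3

C18H18N4O3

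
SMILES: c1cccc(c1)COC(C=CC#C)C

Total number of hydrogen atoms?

Hydrogens are implicit in SMILES; fill each atom to its normal valence:
  5 × C (aromatic): 1 H each → 5
  4 × C: 1 H each → 4
  1 × C: 3 H
  1 × C: 2 H
  1 × C (aromatic): no H
  1 × C: no H
  1 × O: no H
  Total hydrogens = 14.

14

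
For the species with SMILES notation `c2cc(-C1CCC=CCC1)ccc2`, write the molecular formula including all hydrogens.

C13H16

Heavy atoms from the SMILES: 13 C.
Implicit hydrogens by atom environment:
  5 × C (aromatic): 1 H each → 5
  4 × C: 2 H each → 8
  3 × C: 1 H each → 3
  1 × C (aromatic): no H
  Total hydrogens = 16.
Molecular formula: C13H16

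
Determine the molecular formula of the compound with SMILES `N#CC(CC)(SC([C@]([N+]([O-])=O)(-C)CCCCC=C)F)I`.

C13H20FIN2O2S

Heavy atoms from the SMILES: 13 C, 1 F, 1 I, 2 N, 2 O, 1 S.
Implicit hydrogens by atom environment:
  6 × C: 2 H each → 12
  3 × C: no H
  2 × C: 3 H each → 6
  2 × C: 1 H each → 2
  1 × F: no H
  1 × I: no H
  1 × N (charge +1): no H
  1 × N: no H
  1 × O: no H
  1 × O (charge -1): no H
  1 × S: no H
  Total hydrogens = 20.
Molecular formula: C13H20FIN2O2S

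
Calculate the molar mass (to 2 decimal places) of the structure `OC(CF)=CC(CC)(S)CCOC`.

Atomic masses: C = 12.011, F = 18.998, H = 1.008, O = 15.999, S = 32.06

Molecular formula: C9H17FO2S.
M = 9×12.011 + 1×18.998 + 17×1.008 + 2×15.999 + 1×32.06 = 208.29 g/mol.

208.29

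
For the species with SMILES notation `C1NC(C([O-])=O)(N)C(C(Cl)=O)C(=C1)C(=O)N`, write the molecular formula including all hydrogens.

Heavy atoms from the SMILES: 8 C, 1 Cl, 3 N, 4 O.
Implicit hydrogens by atom environment:
  5 × C: no H
  3 × O: no H
  2 × C: 1 H each → 2
  2 × N: 2 H each → 4
  1 × C: 2 H
  1 × Cl: no H
  1 × N: 1 H
  1 × O (charge -1): no H
  Total hydrogens = 9.
Net charge -1.
Molecular formula: C8H9ClN3O4-

C8H9ClN3O4-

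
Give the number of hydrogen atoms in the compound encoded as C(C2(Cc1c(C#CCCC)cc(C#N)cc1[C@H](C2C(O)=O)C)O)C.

Hydrogens are implicit in SMILES; fill each atom to its normal valence:
  5 × C: no H
  4 × C: 2 H each → 8
  4 × C (aromatic): no H
  3 × C: 3 H each → 9
  2 × C (aromatic): 1 H each → 2
  2 × C: 1 H each → 2
  2 × O: 1 H each → 2
  1 × N: no H
  1 × O: no H
  Total hydrogens = 23.

23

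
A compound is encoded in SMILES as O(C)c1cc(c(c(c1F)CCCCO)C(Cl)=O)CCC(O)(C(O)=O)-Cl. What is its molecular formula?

Heavy atoms from the SMILES: 16 C, 2 Cl, 1 F, 6 O.
Implicit hydrogens by atom environment:
  6 × C: 2 H each → 12
  5 × C (aromatic): no H
  3 × C: no H
  3 × O: 1 H each → 3
  3 × O: no H
  2 × Cl: no H
  1 × C: 3 H
  1 × C (aromatic): 1 H
  1 × F: no H
  Total hydrogens = 19.
Molecular formula: C16H19Cl2FO6

C16H19Cl2FO6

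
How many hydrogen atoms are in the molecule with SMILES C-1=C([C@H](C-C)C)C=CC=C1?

14

Hydrogens are implicit in SMILES; fill each atom to its normal valence:
  5 × C (aromatic): 1 H each → 5
  2 × C: 3 H each → 6
  1 × C: 2 H
  1 × C: 1 H
  1 × C (aromatic): no H
  Total hydrogens = 14.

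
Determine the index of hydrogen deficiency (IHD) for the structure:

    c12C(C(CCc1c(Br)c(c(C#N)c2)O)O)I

7

Molecular formula from the SMILES: C11H9BrINO2.
DoU = (2C + 2 + N − H − X)/2 = (2·11 + 2 + 1 − 9 − 2)/2 = 14/2 = 7.
(Structurally: 2 ring(s) + 5 π bond(s) = 7.)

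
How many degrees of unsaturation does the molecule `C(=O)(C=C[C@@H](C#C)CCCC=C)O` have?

5

Molecular formula from the SMILES: C11H14O2.
DoU = (2C + 2 + N − H − X)/2 = (2·11 + 2 + 0 − 14 − 0)/2 = 10/2 = 5.
(Structurally: 0 ring(s) + 5 π bond(s) = 5.)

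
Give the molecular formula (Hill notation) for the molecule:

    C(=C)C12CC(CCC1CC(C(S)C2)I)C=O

Heavy atoms from the SMILES: 13 C, 1 I, 1 O, 1 S.
Implicit hydrogens by atom environment:
  6 × C: 2 H each → 12
  6 × C: 1 H each → 6
  1 × C: no H
  1 × I: no H
  1 × O: no H
  1 × S: 1 H
  Total hydrogens = 19.
Molecular formula: C13H19IOS

C13H19IOS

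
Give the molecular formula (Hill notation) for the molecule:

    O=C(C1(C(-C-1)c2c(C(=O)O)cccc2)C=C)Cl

Heavy atoms from the SMILES: 13 C, 1 Cl, 3 O.
Implicit hydrogens by atom environment:
  4 × C (aromatic): 1 H each → 4
  3 × C: no H
  2 × C: 2 H each → 4
  2 × C: 1 H each → 2
  2 × C (aromatic): no H
  2 × O: no H
  1 × Cl: no H
  1 × O: 1 H
  Total hydrogens = 11.
Molecular formula: C13H11ClO3

C13H11ClO3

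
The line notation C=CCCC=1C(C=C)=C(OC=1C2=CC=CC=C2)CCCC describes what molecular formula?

C20H24O

Heavy atoms from the SMILES: 20 C, 1 O.
Implicit hydrogens by atom environment:
  7 × C: 2 H each → 14
  5 × C (aromatic): 1 H each → 5
  5 × C (aromatic): no H
  2 × C: 1 H each → 2
  1 × C: 3 H
  1 × O (aromatic): no H
  Total hydrogens = 24.
Molecular formula: C20H24O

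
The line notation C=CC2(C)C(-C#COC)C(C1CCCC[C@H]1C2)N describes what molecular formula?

Heavy atoms from the SMILES: 16 C, 1 N, 1 O.
Implicit hydrogens by atom environment:
  6 × C: 2 H each → 12
  5 × C: 1 H each → 5
  3 × C: no H
  2 × C: 3 H each → 6
  1 × N: 2 H
  1 × O: no H
  Total hydrogens = 25.
Molecular formula: C16H25NO

C16H25NO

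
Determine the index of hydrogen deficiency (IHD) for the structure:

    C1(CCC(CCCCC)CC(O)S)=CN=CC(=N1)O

4

Molecular formula from the SMILES: C14H24N2O2S.
DoU = (2C + 2 + N − H − X)/2 = (2·14 + 2 + 2 − 24 − 0)/2 = 8/2 = 4.
(Structurally: 1 ring(s) + 3 π bond(s) = 4.)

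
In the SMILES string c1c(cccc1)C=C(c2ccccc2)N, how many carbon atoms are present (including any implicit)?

The symbol for carbon appears 14 times in the SMILES. Lowercase c denotes aromatic carbon and counts toward C.

14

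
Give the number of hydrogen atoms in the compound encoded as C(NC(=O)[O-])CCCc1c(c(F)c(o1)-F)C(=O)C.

12

Hydrogens are implicit in SMILES; fill each atom to its normal valence:
  4 × C: 2 H each → 8
  4 × C (aromatic): no H
  2 × C: no H
  2 × F: no H
  2 × O: no H
  1 × C: 3 H
  1 × N: 1 H
  1 × O (aromatic): no H
  1 × O (charge -1): no H
  Total hydrogens = 12.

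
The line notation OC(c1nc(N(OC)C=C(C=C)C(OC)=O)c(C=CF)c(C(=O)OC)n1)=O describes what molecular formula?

Heavy atoms from the SMILES: 16 C, 1 F, 3 N, 7 O.
Implicit hydrogens by atom environment:
  6 × O: no H
  4 × C: 1 H each → 4
  4 × C (aromatic): no H
  4 × C: no H
  3 × C: 3 H each → 9
  2 × N (aromatic): no H
  1 × C: 2 H
  1 × F: no H
  1 × N: no H
  1 × O: 1 H
  Total hydrogens = 16.
Molecular formula: C16H16FN3O7

C16H16FN3O7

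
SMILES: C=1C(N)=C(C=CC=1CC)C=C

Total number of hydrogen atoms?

13

Hydrogens are implicit in SMILES; fill each atom to its normal valence:
  3 × C (aromatic): 1 H each → 3
  3 × C (aromatic): no H
  2 × C: 2 H each → 4
  1 × C: 3 H
  1 × C: 1 H
  1 × N: 2 H
  Total hydrogens = 13.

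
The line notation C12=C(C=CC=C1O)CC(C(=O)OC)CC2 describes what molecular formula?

Heavy atoms from the SMILES: 12 C, 3 O.
Implicit hydrogens by atom environment:
  3 × C: 2 H each → 6
  3 × C (aromatic): 1 H each → 3
  3 × C (aromatic): no H
  2 × O: no H
  1 × C: 3 H
  1 × C: 1 H
  1 × C: no H
  1 × O: 1 H
  Total hydrogens = 14.
Molecular formula: C12H14O3

C12H14O3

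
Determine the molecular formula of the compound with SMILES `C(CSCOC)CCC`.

Heavy atoms from the SMILES: 7 C, 1 O, 1 S.
Implicit hydrogens by atom environment:
  5 × C: 2 H each → 10
  2 × C: 3 H each → 6
  1 × O: no H
  1 × S: no H
  Total hydrogens = 16.
Molecular formula: C7H16OS

C7H16OS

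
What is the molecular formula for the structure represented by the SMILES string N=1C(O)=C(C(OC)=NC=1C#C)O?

Heavy atoms from the SMILES: 7 C, 2 N, 3 O.
Implicit hydrogens by atom environment:
  4 × C (aromatic): no H
  2 × N (aromatic): no H
  2 × O: 1 H each → 2
  1 × C: 3 H
  1 × C: 1 H
  1 × C: no H
  1 × O: no H
  Total hydrogens = 6.
Molecular formula: C7H6N2O3

C7H6N2O3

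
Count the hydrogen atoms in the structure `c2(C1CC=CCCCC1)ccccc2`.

Hydrogens are implicit in SMILES; fill each atom to its normal valence:
  5 × C: 2 H each → 10
  5 × C (aromatic): 1 H each → 5
  3 × C: 1 H each → 3
  1 × C (aromatic): no H
  Total hydrogens = 18.

18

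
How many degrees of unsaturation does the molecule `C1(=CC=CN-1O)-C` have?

Molecular formula from the SMILES: C5H7NO.
DoU = (2C + 2 + N − H − X)/2 = (2·5 + 2 + 1 − 7 − 0)/2 = 6/2 = 3.
(Structurally: 1 ring(s) + 2 π bond(s) = 3.)

3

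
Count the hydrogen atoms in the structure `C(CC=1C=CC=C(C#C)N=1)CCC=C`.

Hydrogens are implicit in SMILES; fill each atom to its normal valence:
  5 × C: 2 H each → 10
  3 × C (aromatic): 1 H each → 3
  2 × C: 1 H each → 2
  2 × C (aromatic): no H
  1 × C: no H
  1 × N (aromatic): no H
  Total hydrogens = 15.

15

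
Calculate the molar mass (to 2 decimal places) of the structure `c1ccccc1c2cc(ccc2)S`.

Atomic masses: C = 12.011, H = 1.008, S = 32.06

186.27

Molecular formula: C12H10S.
M = 12×12.011 + 10×1.008 + 1×32.06 = 186.27 g/mol.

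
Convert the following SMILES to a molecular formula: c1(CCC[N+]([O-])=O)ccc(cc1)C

Heavy atoms from the SMILES: 10 C, 1 N, 2 O.
Implicit hydrogens by atom environment:
  4 × C (aromatic): 1 H each → 4
  3 × C: 2 H each → 6
  2 × C (aromatic): no H
  1 × C: 3 H
  1 × N (charge +1): no H
  1 × O: no H
  1 × O (charge -1): no H
  Total hydrogens = 13.
Molecular formula: C10H13NO2

C10H13NO2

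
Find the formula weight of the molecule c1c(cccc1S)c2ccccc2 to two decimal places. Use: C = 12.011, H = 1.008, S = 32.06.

Molecular formula: C12H10S.
M = 12×12.011 + 10×1.008 + 1×32.06 = 186.27 g/mol.

186.27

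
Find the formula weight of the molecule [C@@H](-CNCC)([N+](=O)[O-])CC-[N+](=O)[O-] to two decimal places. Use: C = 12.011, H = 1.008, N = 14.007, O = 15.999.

191.19

Molecular formula: C6H13N3O4.
M = 6×12.011 + 13×1.008 + 3×14.007 + 4×15.999 = 191.19 g/mol.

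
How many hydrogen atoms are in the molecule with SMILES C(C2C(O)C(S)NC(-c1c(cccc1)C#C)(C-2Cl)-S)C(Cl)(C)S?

Hydrogens are implicit in SMILES; fill each atom to its normal valence:
  5 × C: 1 H each → 5
  4 × C (aromatic): 1 H each → 4
  3 × C: no H
  3 × S: 1 H each → 3
  2 × C (aromatic): no H
  2 × Cl: no H
  1 × C: 3 H
  1 × C: 2 H
  1 × N: 1 H
  1 × O: 1 H
  Total hydrogens = 19.

19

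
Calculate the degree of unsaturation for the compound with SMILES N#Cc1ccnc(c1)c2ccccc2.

Molecular formula from the SMILES: C12H8N2.
DoU = (2C + 2 + N − H − X)/2 = (2·12 + 2 + 2 − 8 − 0)/2 = 20/2 = 10.
(Structurally: 2 ring(s) + 8 π bond(s) = 10.)

10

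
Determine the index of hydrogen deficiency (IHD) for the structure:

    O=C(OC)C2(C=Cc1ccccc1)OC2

7

Molecular formula from the SMILES: C12H12O3.
DoU = (2C + 2 + N − H − X)/2 = (2·12 + 2 + 0 − 12 − 0)/2 = 14/2 = 7.
(Structurally: 2 ring(s) + 5 π bond(s) = 7.)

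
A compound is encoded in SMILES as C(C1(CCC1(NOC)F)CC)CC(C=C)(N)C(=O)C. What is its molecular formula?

C14H25FN2O2

Heavy atoms from the SMILES: 14 C, 1 F, 2 N, 2 O.
Implicit hydrogens by atom environment:
  6 × C: 2 H each → 12
  4 × C: no H
  3 × C: 3 H each → 9
  2 × O: no H
  1 × C: 1 H
  1 × F: no H
  1 × N: 2 H
  1 × N: 1 H
  Total hydrogens = 25.
Molecular formula: C14H25FN2O2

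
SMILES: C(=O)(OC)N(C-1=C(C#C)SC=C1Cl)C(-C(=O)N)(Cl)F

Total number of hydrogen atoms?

Hydrogens are implicit in SMILES; fill each atom to its normal valence:
  4 × C: no H
  3 × C (aromatic): no H
  3 × O: no H
  2 × Cl: no H
  1 × C: 3 H
  1 × C (aromatic): 1 H
  1 × C: 1 H
  1 × F: no H
  1 × N: 2 H
  1 × N: no H
  1 × S (aromatic): no H
  Total hydrogens = 7.

7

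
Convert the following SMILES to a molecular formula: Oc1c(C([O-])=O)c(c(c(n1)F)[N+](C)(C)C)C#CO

C11H11FN2O4

Heavy atoms from the SMILES: 11 C, 1 F, 2 N, 4 O.
Implicit hydrogens by atom environment:
  5 × C (aromatic): no H
  3 × C: 3 H each → 9
  3 × C: no H
  2 × O: 1 H each → 2
  1 × F: no H
  1 × N (aromatic): no H
  1 × N (charge +1): no H
  1 × O: no H
  1 × O (charge -1): no H
  Total hydrogens = 11.
Molecular formula: C11H11FN2O4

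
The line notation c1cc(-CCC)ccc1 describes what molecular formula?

C9H12

Heavy atoms from the SMILES: 9 C.
Implicit hydrogens by atom environment:
  5 × C (aromatic): 1 H each → 5
  2 × C: 2 H each → 4
  1 × C: 3 H
  1 × C (aromatic): no H
  Total hydrogens = 12.
Molecular formula: C9H12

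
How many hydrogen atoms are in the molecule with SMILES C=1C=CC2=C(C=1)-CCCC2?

Hydrogens are implicit in SMILES; fill each atom to its normal valence:
  4 × C: 2 H each → 8
  4 × C (aromatic): 1 H each → 4
  2 × C (aromatic): no H
  Total hydrogens = 12.

12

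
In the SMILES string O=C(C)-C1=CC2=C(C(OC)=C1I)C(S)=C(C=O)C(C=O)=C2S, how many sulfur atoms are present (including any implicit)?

2

The symbol for sulfur appears 2 times in the SMILES.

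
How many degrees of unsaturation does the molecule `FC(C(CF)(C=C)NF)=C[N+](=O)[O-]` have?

Molecular formula from the SMILES: C6H7F3N2O2.
DoU = (2C + 2 + N − H − X)/2 = (2·6 + 2 + 2 − 7 − 3)/2 = 6/2 = 3.
(Structurally: 0 ring(s) + 3 π bond(s) = 3.)

3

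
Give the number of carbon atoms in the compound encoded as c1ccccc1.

The symbol for carbon appears 6 times in the SMILES. Lowercase c denotes aromatic carbon and counts toward C.

6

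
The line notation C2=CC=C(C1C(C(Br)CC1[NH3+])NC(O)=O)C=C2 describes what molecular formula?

Heavy atoms from the SMILES: 1 Br, 12 C, 2 N, 2 O.
Implicit hydrogens by atom environment:
  5 × C (aromatic): 1 H each → 5
  4 × C: 1 H each → 4
  1 × Br: no H
  1 × C: 2 H
  1 × C (aromatic): no H
  1 × C: no H
  1 × N (charge +1): 3 H
  1 × N: 1 H
  1 × O: 1 H
  1 × O: no H
  Total hydrogens = 16.
Net charge +1.
Molecular formula: C12H16BrN2O2+

C12H16BrN2O2+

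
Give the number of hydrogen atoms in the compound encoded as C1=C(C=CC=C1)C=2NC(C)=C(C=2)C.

13

Hydrogens are implicit in SMILES; fill each atom to its normal valence:
  6 × C (aromatic): 1 H each → 6
  4 × C (aromatic): no H
  2 × C: 3 H each → 6
  1 × N (aromatic): 1 H
  Total hydrogens = 13.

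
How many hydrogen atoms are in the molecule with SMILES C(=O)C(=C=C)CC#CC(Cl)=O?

Hydrogens are implicit in SMILES; fill each atom to its normal valence:
  5 × C: no H
  2 × C: 2 H each → 4
  2 × O: no H
  1 × C: 1 H
  1 × Cl: no H
  Total hydrogens = 5.

5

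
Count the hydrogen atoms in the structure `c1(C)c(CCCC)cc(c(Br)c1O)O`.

Hydrogens are implicit in SMILES; fill each atom to its normal valence:
  5 × C (aromatic): no H
  3 × C: 2 H each → 6
  2 × C: 3 H each → 6
  2 × O: 1 H each → 2
  1 × Br: no H
  1 × C (aromatic): 1 H
  Total hydrogens = 15.

15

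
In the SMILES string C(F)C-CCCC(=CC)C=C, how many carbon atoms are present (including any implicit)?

10

The symbol for carbon appears 10 times in the SMILES.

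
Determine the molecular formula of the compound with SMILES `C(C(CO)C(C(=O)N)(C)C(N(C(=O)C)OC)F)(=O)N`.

Heavy atoms from the SMILES: 10 C, 1 F, 3 N, 5 O.
Implicit hydrogens by atom environment:
  4 × C: no H
  4 × O: no H
  3 × C: 3 H each → 9
  2 × C: 1 H each → 2
  2 × N: 2 H each → 4
  1 × C: 2 H
  1 × F: no H
  1 × N: no H
  1 × O: 1 H
  Total hydrogens = 18.
Molecular formula: C10H18FN3O5

C10H18FN3O5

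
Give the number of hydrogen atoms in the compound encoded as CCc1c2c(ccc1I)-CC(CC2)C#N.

14

Hydrogens are implicit in SMILES; fill each atom to its normal valence:
  4 × C: 2 H each → 8
  4 × C (aromatic): no H
  2 × C (aromatic): 1 H each → 2
  1 × C: 3 H
  1 × C: 1 H
  1 × C: no H
  1 × I: no H
  1 × N: no H
  Total hydrogens = 14.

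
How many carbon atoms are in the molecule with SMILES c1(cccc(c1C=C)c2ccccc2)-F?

14

The symbol for carbon appears 14 times in the SMILES. Lowercase c denotes aromatic carbon and counts toward C.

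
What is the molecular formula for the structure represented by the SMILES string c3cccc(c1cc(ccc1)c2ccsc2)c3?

C16H12S

Heavy atoms from the SMILES: 16 C, 1 S.
Implicit hydrogens by atom environment:
  12 × C (aromatic): 1 H each → 12
  4 × C (aromatic): no H
  1 × S (aromatic): no H
  Total hydrogens = 12.
Molecular formula: C16H12S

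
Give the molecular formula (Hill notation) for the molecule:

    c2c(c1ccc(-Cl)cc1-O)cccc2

Heavy atoms from the SMILES: 12 C, 1 Cl, 1 O.
Implicit hydrogens by atom environment:
  8 × C (aromatic): 1 H each → 8
  4 × C (aromatic): no H
  1 × Cl: no H
  1 × O: 1 H
  Total hydrogens = 9.
Molecular formula: C12H9ClO

C12H9ClO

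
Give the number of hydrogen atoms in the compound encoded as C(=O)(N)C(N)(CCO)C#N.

9

Hydrogens are implicit in SMILES; fill each atom to its normal valence:
  3 × C: no H
  2 × C: 2 H each → 4
  2 × N: 2 H each → 4
  1 × N: no H
  1 × O: 1 H
  1 × O: no H
  Total hydrogens = 9.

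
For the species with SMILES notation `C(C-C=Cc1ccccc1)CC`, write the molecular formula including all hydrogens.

C12H16

Heavy atoms from the SMILES: 12 C.
Implicit hydrogens by atom environment:
  5 × C (aromatic): 1 H each → 5
  3 × C: 2 H each → 6
  2 × C: 1 H each → 2
  1 × C: 3 H
  1 × C (aromatic): no H
  Total hydrogens = 16.
Molecular formula: C12H16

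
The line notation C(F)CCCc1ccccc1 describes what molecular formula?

Heavy atoms from the SMILES: 10 C, 1 F.
Implicit hydrogens by atom environment:
  5 × C (aromatic): 1 H each → 5
  4 × C: 2 H each → 8
  1 × C (aromatic): no H
  1 × F: no H
  Total hydrogens = 13.
Molecular formula: C10H13F

C10H13F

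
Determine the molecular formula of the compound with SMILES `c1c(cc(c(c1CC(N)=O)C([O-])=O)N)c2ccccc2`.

Heavy atoms from the SMILES: 15 C, 2 N, 3 O.
Implicit hydrogens by atom environment:
  7 × C (aromatic): 1 H each → 7
  5 × C (aromatic): no H
  2 × C: no H
  2 × N: 2 H each → 4
  2 × O: no H
  1 × C: 2 H
  1 × O (charge -1): no H
  Total hydrogens = 13.
Net charge -1.
Molecular formula: C15H13N2O3-

C15H13N2O3-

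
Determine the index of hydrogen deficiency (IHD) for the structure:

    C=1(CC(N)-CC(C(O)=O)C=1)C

3

Molecular formula from the SMILES: C8H13NO2.
DoU = (2C + 2 + N − H − X)/2 = (2·8 + 2 + 1 − 13 − 0)/2 = 6/2 = 3.
(Structurally: 1 ring(s) + 2 π bond(s) = 3.)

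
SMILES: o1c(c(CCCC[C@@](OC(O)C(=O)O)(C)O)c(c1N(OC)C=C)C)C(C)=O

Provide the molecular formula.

Heavy atoms from the SMILES: 18 C, 1 N, 8 O.
Implicit hydrogens by atom environment:
  5 × C: 2 H each → 10
  4 × C: 3 H each → 12
  4 × C (aromatic): no H
  4 × O: no H
  3 × C: no H
  3 × O: 1 H each → 3
  2 × C: 1 H each → 2
  1 × N: no H
  1 × O (aromatic): no H
  Total hydrogens = 27.
Molecular formula: C18H27NO8

C18H27NO8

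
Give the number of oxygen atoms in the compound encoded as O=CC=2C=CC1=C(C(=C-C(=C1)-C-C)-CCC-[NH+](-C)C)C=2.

1

The symbol for oxygen appears 1 time in the SMILES.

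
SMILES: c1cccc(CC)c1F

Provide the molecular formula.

C8H9F

Heavy atoms from the SMILES: 8 C, 1 F.
Implicit hydrogens by atom environment:
  4 × C (aromatic): 1 H each → 4
  2 × C (aromatic): no H
  1 × C: 3 H
  1 × C: 2 H
  1 × F: no H
  Total hydrogens = 9.
Molecular formula: C8H9F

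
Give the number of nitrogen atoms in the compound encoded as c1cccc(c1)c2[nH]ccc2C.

The symbol for nitrogen appears 1 time in the SMILES.

1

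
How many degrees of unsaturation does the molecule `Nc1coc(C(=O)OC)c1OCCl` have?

4

Molecular formula from the SMILES: C7H8ClNO4.
DoU = (2C + 2 + N − H − X)/2 = (2·7 + 2 + 1 − 8 − 1)/2 = 8/2 = 4.
(Structurally: 1 ring(s) + 3 π bond(s) = 4.)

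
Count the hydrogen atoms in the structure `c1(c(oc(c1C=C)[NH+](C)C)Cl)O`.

Hydrogens are implicit in SMILES; fill each atom to its normal valence:
  4 × C (aromatic): no H
  2 × C: 3 H each → 6
  1 × C: 2 H
  1 × C: 1 H
  1 × Cl: no H
  1 × N (charge +1): 1 H
  1 × O: 1 H
  1 × O (aromatic): no H
  Total hydrogens = 11.

11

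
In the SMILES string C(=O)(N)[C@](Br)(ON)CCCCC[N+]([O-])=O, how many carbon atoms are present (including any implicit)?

The symbol for carbon appears 7 times in the SMILES.

7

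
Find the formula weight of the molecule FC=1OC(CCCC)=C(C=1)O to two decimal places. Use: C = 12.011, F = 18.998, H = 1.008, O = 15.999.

158.17

Molecular formula: C8H11FO2.
M = 8×12.011 + 1×18.998 + 11×1.008 + 2×15.999 = 158.17 g/mol.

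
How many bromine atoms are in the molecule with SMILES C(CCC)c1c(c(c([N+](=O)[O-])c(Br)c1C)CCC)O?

The symbol for bromine appears 1 time in the SMILES.

1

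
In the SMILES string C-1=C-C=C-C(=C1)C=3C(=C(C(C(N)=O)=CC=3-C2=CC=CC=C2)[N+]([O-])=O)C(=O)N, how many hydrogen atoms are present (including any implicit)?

15

Hydrogens are implicit in SMILES; fill each atom to its normal valence:
  11 × C (aromatic): 1 H each → 11
  7 × C (aromatic): no H
  3 × O: no H
  2 × C: no H
  2 × N: 2 H each → 4
  1 × N (charge +1): no H
  1 × O (charge -1): no H
  Total hydrogens = 15.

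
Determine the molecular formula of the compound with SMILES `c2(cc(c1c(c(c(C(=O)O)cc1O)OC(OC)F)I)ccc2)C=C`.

Heavy atoms from the SMILES: 17 C, 1 F, 1 I, 5 O.
Implicit hydrogens by atom environment:
  7 × C (aromatic): no H
  5 × C (aromatic): 1 H each → 5
  3 × O: no H
  2 × C: 1 H each → 2
  2 × O: 1 H each → 2
  1 × C: 3 H
  1 × C: 2 H
  1 × C: no H
  1 × F: no H
  1 × I: no H
  Total hydrogens = 14.
Molecular formula: C17H14FIO5

C17H14FIO5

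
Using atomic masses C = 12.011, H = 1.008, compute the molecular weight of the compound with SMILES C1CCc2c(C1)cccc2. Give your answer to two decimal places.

Molecular formula: C10H12.
M = 10×12.011 + 12×1.008 = 132.21 g/mol.

132.21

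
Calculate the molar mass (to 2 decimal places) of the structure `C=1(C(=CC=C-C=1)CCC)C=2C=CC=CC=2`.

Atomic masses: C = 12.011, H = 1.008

196.29

Molecular formula: C15H16.
M = 15×12.011 + 16×1.008 = 196.29 g/mol.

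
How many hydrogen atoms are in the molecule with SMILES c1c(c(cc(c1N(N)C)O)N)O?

Hydrogens are implicit in SMILES; fill each atom to its normal valence:
  4 × C (aromatic): no H
  2 × C (aromatic): 1 H each → 2
  2 × N: 2 H each → 4
  2 × O: 1 H each → 2
  1 × C: 3 H
  1 × N: no H
  Total hydrogens = 11.

11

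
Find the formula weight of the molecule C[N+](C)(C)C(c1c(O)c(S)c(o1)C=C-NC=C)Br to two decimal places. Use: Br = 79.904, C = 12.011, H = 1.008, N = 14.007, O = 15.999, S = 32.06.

334.25

Molecular formula: C12H18BrN2O2S+.
M = 1×79.904 + 12×12.011 + 18×1.008 + 2×14.007 + 2×15.999 + 1×32.06 = 334.25 g/mol.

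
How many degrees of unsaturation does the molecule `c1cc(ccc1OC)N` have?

4

Molecular formula from the SMILES: C7H9NO.
DoU = (2C + 2 + N − H − X)/2 = (2·7 + 2 + 1 − 9 − 0)/2 = 8/2 = 4.
(Structurally: 1 ring(s) + 3 π bond(s) = 4.)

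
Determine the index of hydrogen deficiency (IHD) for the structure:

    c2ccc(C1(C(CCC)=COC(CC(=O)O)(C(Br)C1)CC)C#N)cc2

9

Molecular formula from the SMILES: C20H24BrNO3.
DoU = (2C + 2 + N − H − X)/2 = (2·20 + 2 + 1 − 24 − 1)/2 = 18/2 = 9.
(Structurally: 2 ring(s) + 7 π bond(s) = 9.)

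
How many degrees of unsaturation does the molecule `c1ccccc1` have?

Molecular formula from the SMILES: C6H6.
DoU = (2C + 2 + N − H − X)/2 = (2·6 + 2 + 0 − 6 − 0)/2 = 8/2 = 4.
(Structurally: 1 ring(s) + 3 π bond(s) = 4.)

4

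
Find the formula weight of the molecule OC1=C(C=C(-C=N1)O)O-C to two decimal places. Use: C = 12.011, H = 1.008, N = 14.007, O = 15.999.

Molecular formula: C6H7NO3.
M = 6×12.011 + 7×1.008 + 1×14.007 + 3×15.999 = 141.13 g/mol.

141.13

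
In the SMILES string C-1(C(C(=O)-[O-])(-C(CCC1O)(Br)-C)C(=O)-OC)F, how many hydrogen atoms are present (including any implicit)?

Hydrogens are implicit in SMILES; fill each atom to its normal valence:
  4 × C: no H
  3 × O: no H
  2 × C: 3 H each → 6
  2 × C: 2 H each → 4
  2 × C: 1 H each → 2
  1 × Br: no H
  1 × F: no H
  1 × O: 1 H
  1 × O (charge -1): no H
  Total hydrogens = 13.

13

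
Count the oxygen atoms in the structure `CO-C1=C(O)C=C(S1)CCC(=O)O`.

The symbol for oxygen appears 4 times in the SMILES.

4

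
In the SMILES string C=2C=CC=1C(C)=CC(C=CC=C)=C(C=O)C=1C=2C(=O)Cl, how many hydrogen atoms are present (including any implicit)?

13

Hydrogens are implicit in SMILES; fill each atom to its normal valence:
  6 × C (aromatic): no H
  4 × C (aromatic): 1 H each → 4
  4 × C: 1 H each → 4
  2 × O: no H
  1 × C: 3 H
  1 × C: 2 H
  1 × C: no H
  1 × Cl: no H
  Total hydrogens = 13.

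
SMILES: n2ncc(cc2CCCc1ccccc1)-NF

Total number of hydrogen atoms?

14

Hydrogens are implicit in SMILES; fill each atom to its normal valence:
  7 × C (aromatic): 1 H each → 7
  3 × C: 2 H each → 6
  3 × C (aromatic): no H
  2 × N (aromatic): no H
  1 × F: no H
  1 × N: 1 H
  Total hydrogens = 14.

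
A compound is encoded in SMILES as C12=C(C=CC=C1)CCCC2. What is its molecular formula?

C10H12

Heavy atoms from the SMILES: 10 C.
Implicit hydrogens by atom environment:
  4 × C: 2 H each → 8
  4 × C (aromatic): 1 H each → 4
  2 × C (aromatic): no H
  Total hydrogens = 12.
Molecular formula: C10H12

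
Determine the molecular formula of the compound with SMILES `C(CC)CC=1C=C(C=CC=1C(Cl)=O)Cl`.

Heavy atoms from the SMILES: 11 C, 2 Cl, 1 O.
Implicit hydrogens by atom environment:
  3 × C: 2 H each → 6
  3 × C (aromatic): 1 H each → 3
  3 × C (aromatic): no H
  2 × Cl: no H
  1 × C: 3 H
  1 × C: no H
  1 × O: no H
  Total hydrogens = 12.
Molecular formula: C11H12Cl2O

C11H12Cl2O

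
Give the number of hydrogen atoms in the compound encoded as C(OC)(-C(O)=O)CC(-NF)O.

Hydrogens are implicit in SMILES; fill each atom to its normal valence:
  2 × C: 1 H each → 2
  2 × O: 1 H each → 2
  2 × O: no H
  1 × C: 3 H
  1 × C: 2 H
  1 × C: no H
  1 × F: no H
  1 × N: 1 H
  Total hydrogens = 10.

10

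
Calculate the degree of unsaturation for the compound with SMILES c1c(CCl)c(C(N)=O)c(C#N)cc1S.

7

Molecular formula from the SMILES: C9H7ClN2OS.
DoU = (2C + 2 + N − H − X)/2 = (2·9 + 2 + 2 − 7 − 1)/2 = 14/2 = 7.
(Structurally: 1 ring(s) + 6 π bond(s) = 7.)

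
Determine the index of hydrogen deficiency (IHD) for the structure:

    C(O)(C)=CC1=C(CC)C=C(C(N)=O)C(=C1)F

6

Molecular formula from the SMILES: C12H14FNO2.
DoU = (2C + 2 + N − H − X)/2 = (2·12 + 2 + 1 − 14 − 1)/2 = 12/2 = 6.
(Structurally: 1 ring(s) + 5 π bond(s) = 6.)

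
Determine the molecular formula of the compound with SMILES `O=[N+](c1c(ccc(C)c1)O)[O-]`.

C7H7NO3

Heavy atoms from the SMILES: 7 C, 1 N, 3 O.
Implicit hydrogens by atom environment:
  3 × C (aromatic): 1 H each → 3
  3 × C (aromatic): no H
  1 × C: 3 H
  1 × N (charge +1): no H
  1 × O: 1 H
  1 × O: no H
  1 × O (charge -1): no H
  Total hydrogens = 7.
Molecular formula: C7H7NO3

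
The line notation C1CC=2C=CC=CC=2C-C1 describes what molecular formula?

Heavy atoms from the SMILES: 10 C.
Implicit hydrogens by atom environment:
  4 × C: 2 H each → 8
  4 × C (aromatic): 1 H each → 4
  2 × C (aromatic): no H
  Total hydrogens = 12.
Molecular formula: C10H12

C10H12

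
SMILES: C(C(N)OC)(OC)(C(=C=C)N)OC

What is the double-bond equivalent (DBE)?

Molecular formula from the SMILES: C8H16N2O3.
DoU = (2C + 2 + N − H − X)/2 = (2·8 + 2 + 2 − 16 − 0)/2 = 4/2 = 2.
(Structurally: 0 ring(s) + 2 π bond(s) = 2.)

2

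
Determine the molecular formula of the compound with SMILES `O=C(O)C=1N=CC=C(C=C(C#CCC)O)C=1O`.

Heavy atoms from the SMILES: 12 C, 1 N, 4 O.
Implicit hydrogens by atom environment:
  4 × C: no H
  3 × C (aromatic): no H
  3 × O: 1 H each → 3
  2 × C (aromatic): 1 H each → 2
  1 × C: 3 H
  1 × C: 2 H
  1 × C: 1 H
  1 × N (aromatic): no H
  1 × O: no H
  Total hydrogens = 11.
Molecular formula: C12H11NO4

C12H11NO4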